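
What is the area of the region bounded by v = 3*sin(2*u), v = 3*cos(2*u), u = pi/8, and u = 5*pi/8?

3*sqrt(2)

On [pi/8, 5*pi/8], (3*sin(2*u)) - (3*cos(2*u)) = 3*sin(2*u) - 3*cos(2*u) is ≥ 0 throughout, so the area is a single integral of |3*sin(2*u) - 3*cos(2*u)|.
∫[pi/8,5*pi/8] (3*sin(2*u) - 3*cos(2*u)) du = 3*sqrt(2).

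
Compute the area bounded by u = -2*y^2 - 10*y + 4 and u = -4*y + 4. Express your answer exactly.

Both boundary curves give u as a function of y, so integrate with respect to y. Setting them equal: -2*y^2 - 6*y = 0, i.e. -2*y*(y + 3) = 0, so they meet at y = -3, 0.
For y in [-3, 0], u = -2*y^2 - 10*y + 4 is on the right; area = ∫[-3,0] (-2*y^2 - 6*y) dy = 9.

9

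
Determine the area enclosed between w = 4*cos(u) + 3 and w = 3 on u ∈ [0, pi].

The difference (4*cos(u) + 3) - (3) = 4*cos(u) changes sign at u = pi/2 inside [0, pi], so split the integral there.
∫[0,pi/2] (4*cos(u)) du = 4.
∫[pi/2,pi] (4*cos(u)) du = -4; the area of that piece is 4.
Total area = 4 + 4 = 8.

8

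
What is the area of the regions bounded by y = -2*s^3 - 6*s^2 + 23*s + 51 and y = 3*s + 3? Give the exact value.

407/2

Set the curves equal: -2*s^3 - 6*s^2 + 23*s + 51 = 3*s + 3, so -2*s^3 - 6*s^2 + 20*s + 48 = 0, which factors as -2*(s - 3)*(s + 2)*(s + 4) = 0. The curves meet at s = -4, -2, 3.
On [-4, -2], y = 3*s + 3 is on top; that piece has area ∫[-4,-2] (-(-2*s^3 - 6*s^2 + 20*s + 48)) ds = 16.
On [-2, 3], y = -2*s^3 - 6*s^2 + 23*s + 51 is on top; that piece has area ∫[-2,3] (-2*s^3 - 6*s^2 + 20*s + 48) ds = 375/2.
Total enclosed area = 16 + 375/2 = 407/2.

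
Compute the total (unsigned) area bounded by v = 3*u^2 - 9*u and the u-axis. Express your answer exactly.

The curve meets the u-axis where 3*u^2 - 9*u = 0, i.e. 3*u*(u - 3) = 0, at u = 0, 3.
On [0, 3] the curve lies below the axis; ∫[0,3] (3*u^2 - 9*u) du = -27/2, giving area 27/2.

27/2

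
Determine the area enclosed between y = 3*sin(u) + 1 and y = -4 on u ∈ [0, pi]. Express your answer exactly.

On [0, pi], (3*sin(u) + 1) - (-4) = 3*sin(u) + 5 is ≥ 0 throughout, so the area is a single integral of |3*sin(u) + 5|.
∫[0,pi] (3*sin(u) + 5) du = 6 + 5*pi.

6 + 5*pi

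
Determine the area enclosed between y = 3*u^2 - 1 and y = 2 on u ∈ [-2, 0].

6

The difference (3*u^2 - 1) - (2) = 3*u^2 - 3 changes sign at u = -1 inside [-2, 0], so split the integral there.
∫[-2,-1] (3*u^2 - 3) du = 4.
∫[-1,0] (3*u^2 - 3) du = -2; the area of that piece is 2.
Total area = 4 + 2 = 6.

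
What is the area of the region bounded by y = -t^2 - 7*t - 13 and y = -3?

9/2

Set the curves equal: -t^2 - 7*t - 13 = -3, so -t^2 - 7*t - 10 = 0, which factors as -(t + 2)*(t + 5) = 0. The curves meet at t = -5, -2.
On [-5, -2], y = -t^2 - 7*t - 13 is on top; that piece has area ∫[-5,-2] (-t^2 - 7*t - 10) dt = 9/2.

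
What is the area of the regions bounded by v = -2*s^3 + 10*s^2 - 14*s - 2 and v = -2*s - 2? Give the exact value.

Set the curves equal: -2*s^3 + 10*s^2 - 14*s - 2 = -2*s - 2, so -2*s^3 + 10*s^2 - 12*s = 0, which factors as -2*s*(s - 3)*(s - 2) = 0. The curves meet at s = 0, 2, 3.
On [0, 2], v = -2*s - 2 is on top; that piece has area ∫[0,2] (-(-2*s^3 + 10*s^2 - 12*s)) ds = 16/3.
On [2, 3], v = -2*s^3 + 10*s^2 - 14*s - 2 is on top; that piece has area ∫[2,3] (-2*s^3 + 10*s^2 - 12*s) ds = 5/6.
Total enclosed area = 16/3 + 5/6 = 37/6.

37/6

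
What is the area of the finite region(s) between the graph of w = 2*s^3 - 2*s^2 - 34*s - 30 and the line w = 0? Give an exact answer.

The curve meets the s-axis where 2*s^3 - 2*s^2 - 34*s - 30 = 0, i.e. 2*(s - 5)*(s + 1)*(s + 3) = 0, at s = -3, -1, 5.
On [-3, -1] the curve lies above the axis; ∫[-3,-1] (2*s^3 - 2*s^2 - 34*s - 30) ds = 56/3, giving area 56/3.
On [-1, 5] the curve lies below the axis; ∫[-1,5] (2*s^3 - 2*s^2 - 34*s - 30) ds = -360, giving area 360.
Total area = 56/3 + 360 = 1136/3.

1136/3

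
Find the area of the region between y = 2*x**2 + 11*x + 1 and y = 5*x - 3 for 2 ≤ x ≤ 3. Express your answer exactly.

On [2, 3], (2*x**2 + 11*x + 1) - (5*x - 3) = 2*x**2 + 6*x + 4 is ≥ 0 throughout, so the area is a single integral of |2*x**2 + 6*x + 4|.
∫[2,3] (2*x**2 + 6*x + 4) dx = 95/3.

95/3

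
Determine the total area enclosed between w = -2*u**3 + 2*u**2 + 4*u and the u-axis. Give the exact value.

37/6

The curve meets the u-axis where -2*u**3 + 2*u**2 + 4*u = 0, i.e. -2*u*(u - 2)*(u + 1) = 0, at u = -1, 0, 2.
On [-1, 0] the curve lies below the axis; ∫[-1,0] (-2*u**3 + 2*u**2 + 4*u) du = -5/6, giving area 5/6.
On [0, 2] the curve lies above the axis; ∫[0,2] (-2*u**3 + 2*u**2 + 4*u) du = 16/3, giving area 16/3.
Total area = 5/6 + 16/3 = 37/6.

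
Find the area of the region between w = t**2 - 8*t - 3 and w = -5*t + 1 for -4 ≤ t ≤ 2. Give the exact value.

45

The difference (t**2 - 8*t - 3) - (-5*t + 1) = t**2 - 3*t - 4 changes sign at t = -1 inside [-4, 2], so split the integral there.
∫[-4,-1] (t**2 - 3*t - 4) dt = 63/2.
∫[-1,2] (t**2 - 3*t - 4) dt = -27/2; the area of that piece is 27/2.
Total area = 63/2 + 27/2 = 45.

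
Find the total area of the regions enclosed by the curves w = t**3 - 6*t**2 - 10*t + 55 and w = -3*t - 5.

Set the curves equal: t**3 - 6*t**2 - 10*t + 55 = -3*t - 5, so t**3 - 6*t**2 - 7*t + 60 = 0, which factors as (t - 5)*(t - 4)*(t + 3) = 0. The curves meet at t = -3, 4, 5.
On [-3, 4], w = t**3 - 6*t**2 - 10*t + 55 is on top; that piece has area ∫[-3,4] (t**3 - 6*t**2 - 7*t + 60) dt = 1029/4.
On [4, 5], w = -3*t - 5 is on top; that piece has area ∫[4,5] (-(t**3 - 6*t**2 - 7*t + 60)) dt = 5/4.
Total enclosed area = 1029/4 + 5/4 = 517/2.

517/2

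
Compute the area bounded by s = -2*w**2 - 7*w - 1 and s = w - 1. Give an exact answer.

64/3

Both boundary curves give s as a function of w, so integrate with respect to w. Setting them equal: -2*w**2 - 8*w = 0, i.e. -2*w*(w + 4) = 0, so they meet at w = -4, 0.
For w in [-4, 0], s = -2*w**2 - 7*w - 1 is on the right; area = ∫[-4,0] (-2*w**2 - 8*w) dw = 64/3.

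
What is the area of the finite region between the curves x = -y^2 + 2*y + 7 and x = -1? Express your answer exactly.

36

Both boundary curves give x as a function of y, so integrate with respect to y. Setting them equal: -y^2 + 2*y + 8 = 0, i.e. -(y - 4)*(y + 2) = 0, so they meet at y = -2, 4.
For y in [-2, 4], x = -y^2 + 2*y + 7 is on the right; area = ∫[-2,4] (-y^2 + 2*y + 8) dy = 36.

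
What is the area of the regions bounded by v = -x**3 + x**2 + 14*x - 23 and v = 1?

1741/12

Set the curves equal: -x**3 + x**2 + 14*x - 23 = 1, so -x**3 + x**2 + 14*x - 24 = 0, which factors as -(x - 3)*(x - 2)*(x + 4) = 0. The curves meet at x = -4, 2, 3.
On [-4, 2], v = 1 is on top; that piece has area ∫[-4,2] (-(-x**3 + x**2 + 14*x - 24)) dx = 144.
On [2, 3], v = -x**3 + x**2 + 14*x - 23 is on top; that piece has area ∫[2,3] (-x**3 + x**2 + 14*x - 24) dx = 13/12.
Total enclosed area = 144 + 13/12 = 1741/12.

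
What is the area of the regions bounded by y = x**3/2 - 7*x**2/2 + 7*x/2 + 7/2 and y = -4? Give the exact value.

Set the curves equal: x**3/2 - 7*x**2/2 + 7*x/2 + 7/2 = -4, so x**3/2 - 7*x**2/2 + 7*x/2 + 15/2 = 0, which factors as (x - 5)*(x - 3)*(x + 1)/2 = 0. The curves meet at x = -1, 3, 5.
On [-1, 3], y = x**3/2 - 7*x**2/2 + 7*x/2 + 7/2 is on top; that piece has area ∫[-1,3] (x**3/2 - 7*x**2/2 + 7*x/2 + 15/2) dx = 64/3.
On [3, 5], y = -4 is on top; that piece has area ∫[3,5] (-(x**3/2 - 7*x**2/2 + 7*x/2 + 15/2)) dx = 10/3.
Total enclosed area = 64/3 + 10/3 = 74/3.

74/3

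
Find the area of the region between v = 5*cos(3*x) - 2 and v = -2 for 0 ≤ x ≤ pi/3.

The difference (5*cos(3*x) - 2) - (-2) = 5*cos(3*x) changes sign at x = pi/6 inside [0, pi/3], so split the integral there.
∫[0,pi/6] (5*cos(3*x)) dx = 5/3.
∫[pi/6,pi/3] (5*cos(3*x)) dx = -5/3; the area of that piece is 5/3.
Total area = 5/3 + 5/3 = 10/3.

10/3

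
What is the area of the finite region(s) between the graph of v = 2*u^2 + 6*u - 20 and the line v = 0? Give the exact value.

The curve meets the u-axis where 2*u^2 + 6*u - 20 = 0, i.e. 2*(u - 2)*(u + 5) = 0, at u = -5, 2.
On [-5, 2] the curve lies below the axis; ∫[-5,2] (2*u^2 + 6*u - 20) du = -343/3, giving area 343/3.

343/3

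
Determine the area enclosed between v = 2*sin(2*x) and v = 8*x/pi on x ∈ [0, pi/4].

1 - pi/4

On [0, pi/4], (2*sin(2*x)) - (8*x/pi) = -8*x/pi + 2*sin(2*x) is ≥ 0 throughout, so the area is a single integral of |-8*x/pi + 2*sin(2*x)|.
∫[0,pi/4] (-8*x/pi + 2*sin(2*x)) dx = 1 - pi/4.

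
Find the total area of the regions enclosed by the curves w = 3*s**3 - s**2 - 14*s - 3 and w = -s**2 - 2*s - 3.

Set the curves equal: 3*s**3 - s**2 - 14*s - 3 = -s**2 - 2*s - 3, so 3*s**3 - 12*s = 0, which factors as 3*s*(s - 2)*(s + 2) = 0. The curves meet at s = -2, 0, 2.
On [-2, 0], w = 3*s**3 - s**2 - 14*s - 3 is on top; that piece has area ∫[-2,0] (3*s**3 - 12*s) ds = 12.
On [0, 2], w = -s**2 - 2*s - 3 is on top; that piece has area ∫[0,2] (-(3*s**3 - 12*s)) ds = 12.
Total enclosed area = 12 + 12 = 24.

24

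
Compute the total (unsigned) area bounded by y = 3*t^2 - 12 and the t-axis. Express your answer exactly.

The curve meets the t-axis where 3*t^2 - 12 = 0, i.e. 3*(t - 2)*(t + 2) = 0, at t = -2, 2.
On [-2, 2] the curve lies below the axis; ∫[-2,2] (3*t^2 - 12) dt = -32, giving area 32.

32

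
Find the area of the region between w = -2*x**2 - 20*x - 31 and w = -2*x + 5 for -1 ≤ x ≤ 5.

On [-1, 5], (-2*x**2 - 20*x - 31) - (-2*x + 5) = -2*x**2 - 18*x - 36 is ≤ 0 throughout, so the area is a single integral of |-2*x**2 - 18*x - 36|.
∫[-1,5] (-2*x**2 - 18*x - 36) dx = -516; the area of that piece is 516.

516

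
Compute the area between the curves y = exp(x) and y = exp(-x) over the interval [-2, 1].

-4 + exp(-2) + exp(-1) + exp(1) + exp(2)

The difference (exp(x)) - (exp(-x)) = exp(x) - exp(-x) changes sign at x = 0 inside [-2, 1], so split the integral there.
∫[-2,0] (exp(x) - exp(-x)) dx = -exp(2) - exp(-2) + 2; the area of that piece is -2 + exp(-2) + exp(2).
∫[0,1] (exp(x) - exp(-x)) dx = -2 + exp(-1) + exp(1).
Total area = (-2 + exp(-2) + exp(2)) + (-2 + exp(-1) + exp(1)) = -4 + exp(-2) + exp(-1) + exp(1) + exp(2).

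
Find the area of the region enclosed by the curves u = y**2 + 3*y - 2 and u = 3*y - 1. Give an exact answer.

Both boundary curves give u as a function of y, so integrate with respect to y. Setting them equal: y**2 - 1 = 0, i.e. (y - 1)*(y + 1) = 0, so they meet at y = -1, 1.
For y in [-1, 1], u = y**2 + 3*y - 2 is on the left; area = ∫[-1,1] (-(y**2 - 1)) dy = 4/3.

4/3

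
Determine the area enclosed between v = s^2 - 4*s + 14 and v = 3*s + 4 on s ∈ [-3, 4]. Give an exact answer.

165/2

The difference (s^2 - 4*s + 14) - (3*s + 4) = s^2 - 7*s + 10 changes sign at s = 2 inside [-3, 4], so split the integral there.
∫[-3,2] (s^2 - 7*s + 10) ds = 475/6.
∫[2,4] (s^2 - 7*s + 10) ds = -10/3; the area of that piece is 10/3.
Total area = 475/6 + 10/3 = 165/2.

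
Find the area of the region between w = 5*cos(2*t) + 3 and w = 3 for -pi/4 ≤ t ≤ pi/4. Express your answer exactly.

5

On [-pi/4, pi/4], (5*cos(2*t) + 3) - (3) = 5*cos(2*t) is ≥ 0 throughout, so the area is a single integral of |5*cos(2*t)|.
∫[-pi/4,pi/4] (5*cos(2*t)) dt = 5.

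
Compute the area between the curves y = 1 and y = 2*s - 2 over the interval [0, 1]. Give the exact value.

2

On [0, 1], (1) - (2*s - 2) = -2*s + 3 is ≥ 0 throughout, so the area is a single integral of |-2*s + 3|.
∫[0,1] (-2*s + 3) ds = 2.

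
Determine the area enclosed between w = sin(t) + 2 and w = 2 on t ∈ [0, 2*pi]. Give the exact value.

4

The difference (sin(t) + 2) - (2) = sin(t) changes sign at t = pi inside [0, 2*pi], so split the integral there.
∫[0,pi] (sin(t)) dt = 2.
∫[pi,2*pi] (sin(t)) dt = -2; the area of that piece is 2.
Total area = 2 + 2 = 4.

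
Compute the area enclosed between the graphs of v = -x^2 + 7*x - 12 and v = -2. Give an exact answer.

Set the curves equal: -x^2 + 7*x - 12 = -2, so -x^2 + 7*x - 10 = 0, which factors as -(x - 5)*(x - 2) = 0. The curves meet at x = 2, 5.
On [2, 5], v = -x^2 + 7*x - 12 is on top; that piece has area ∫[2,5] (-x^2 + 7*x - 10) dx = 9/2.

9/2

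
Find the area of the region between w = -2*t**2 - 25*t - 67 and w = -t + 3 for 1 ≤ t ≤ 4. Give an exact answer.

432

On [1, 4], (-2*t**2 - 25*t - 67) - (-t + 3) = -2*t**2 - 24*t - 70 is ≤ 0 throughout, so the area is a single integral of |-2*t**2 - 24*t - 70|.
∫[1,4] (-2*t**2 - 24*t - 70) dt = -432; the area of that piece is 432.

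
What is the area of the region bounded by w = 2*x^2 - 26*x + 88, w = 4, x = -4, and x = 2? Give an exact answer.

On [-4, 2], (2*x^2 - 26*x + 88) - (4) = 2*x^2 - 26*x + 84 is ≥ 0 throughout, so the area is a single integral of |2*x^2 - 26*x + 84|.
∫[-4,2] (2*x^2 - 26*x + 84) dx = 708.

708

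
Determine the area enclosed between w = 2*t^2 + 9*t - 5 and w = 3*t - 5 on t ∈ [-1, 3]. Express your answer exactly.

142/3

The difference (2*t^2 + 9*t - 5) - (3*t - 5) = 2*t^2 + 6*t changes sign at t = 0 inside [-1, 3], so split the integral there.
∫[-1,0] (2*t^2 + 6*t) dt = -7/3; the area of that piece is 7/3.
∫[0,3] (2*t^2 + 6*t) dt = 45.
Total area = 7/3 + 45 = 142/3.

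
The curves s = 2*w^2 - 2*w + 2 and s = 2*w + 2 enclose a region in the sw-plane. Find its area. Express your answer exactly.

8/3

Both boundary curves give s as a function of w, so integrate with respect to w. Setting them equal: 2*w^2 - 4*w = 0, i.e. 2*w*(w - 2) = 0, so they meet at w = 0, 2.
For w in [0, 2], s = 2*w^2 - 2*w + 2 is on the left; area = ∫[0,2] (-(2*w^2 - 4*w)) dw = 8/3.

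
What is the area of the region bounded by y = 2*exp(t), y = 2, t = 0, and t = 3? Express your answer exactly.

On [0, 3], (2*exp(t)) - (2) = 2*exp(t) - 2 is ≥ 0 throughout, so the area is a single integral of |2*exp(t) - 2|.
∫[0,3] (2*exp(t) - 2) dt = -8 + 2*exp(3).

-8 + 2*exp(3)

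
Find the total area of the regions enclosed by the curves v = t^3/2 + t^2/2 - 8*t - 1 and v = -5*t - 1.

253/24

Set the curves equal: t^3/2 + t^2/2 - 8*t - 1 = -5*t - 1, so t^3/2 + t^2/2 - 3*t = 0, which factors as t*(t - 2)*(t + 3)/2 = 0. The curves meet at t = -3, 0, 2.
On [-3, 0], v = t^3/2 + t^2/2 - 8*t - 1 is on top; that piece has area ∫[-3,0] (t^3/2 + t^2/2 - 3*t) dt = 63/8.
On [0, 2], v = -5*t - 1 is on top; that piece has area ∫[0,2] (-(t^3/2 + t^2/2 - 3*t)) dt = 8/3.
Total enclosed area = 63/8 + 8/3 = 253/24.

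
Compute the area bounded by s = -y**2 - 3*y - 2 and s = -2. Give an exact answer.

9/2

Both boundary curves give s as a function of y, so integrate with respect to y. Setting them equal: -y**2 - 3*y = 0, i.e. -y*(y + 3) = 0, so they meet at y = -3, 0.
For y in [-3, 0], s = -y**2 - 3*y - 2 is on the right; area = ∫[-3,0] (-y**2 - 3*y) dy = 9/2.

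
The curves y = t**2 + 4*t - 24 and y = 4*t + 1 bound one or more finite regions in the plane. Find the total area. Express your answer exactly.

Set the curves equal: t**2 + 4*t - 24 = 4*t + 1, so t**2 - 25 = 0, which factors as (t - 5)*(t + 5) = 0. The curves meet at t = -5, 5.
On [-5, 5], y = 4*t + 1 is on top; that piece has area ∫[-5,5] (-(t**2 - 25)) dt = 500/3.

500/3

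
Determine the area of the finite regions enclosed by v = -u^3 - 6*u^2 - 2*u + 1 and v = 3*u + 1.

Set the curves equal: -u^3 - 6*u^2 - 2*u + 1 = 3*u + 1, so -u^3 - 6*u^2 - 5*u = 0, which factors as -u*(u + 1)*(u + 5) = 0. The curves meet at u = -5, -1, 0.
On [-5, -1], v = 3*u + 1 is on top; that piece has area ∫[-5,-1] (-(-u^3 - 6*u^2 - 5*u)) du = 32.
On [-1, 0], v = -u^3 - 6*u^2 - 2*u + 1 is on top; that piece has area ∫[-1,0] (-u^3 - 6*u^2 - 5*u) du = 3/4.
Total enclosed area = 32 + 3/4 = 131/4.

131/4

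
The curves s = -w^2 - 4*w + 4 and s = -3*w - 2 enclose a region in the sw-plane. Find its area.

Both boundary curves give s as a function of w, so integrate with respect to w. Setting them equal: -w^2 - w + 6 = 0, i.e. -(w - 2)*(w + 3) = 0, so they meet at w = -3, 2.
For w in [-3, 2], s = -w^2 - 4*w + 4 is on the right; area = ∫[-3,2] (-w^2 - w + 6) dw = 125/6.

125/6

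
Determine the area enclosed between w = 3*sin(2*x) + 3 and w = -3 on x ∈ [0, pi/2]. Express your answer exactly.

On [0, pi/2], (3*sin(2*x) + 3) - (-3) = 3*sin(2*x) + 6 is ≥ 0 throughout, so the area is a single integral of |3*sin(2*x) + 6|.
∫[0,pi/2] (3*sin(2*x) + 6) dx = 3 + 3*pi.

3 + 3*pi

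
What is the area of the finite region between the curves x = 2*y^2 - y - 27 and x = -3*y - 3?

343/3

Both boundary curves give x as a function of y, so integrate with respect to y. Setting them equal: 2*y^2 + 2*y - 24 = 0, i.e. 2*(y - 3)*(y + 4) = 0, so they meet at y = -4, 3.
For y in [-4, 3], x = 2*y^2 - y - 27 is on the left; area = ∫[-4,3] (-(2*y^2 + 2*y - 24)) dy = 343/3.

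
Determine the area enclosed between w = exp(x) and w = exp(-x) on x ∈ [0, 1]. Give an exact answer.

-2 + exp(-1) + exp(1)

On [0, 1], (exp(x)) - (exp(-x)) = exp(x) - exp(-x) is ≥ 0 throughout, so the area is a single integral of |exp(x) - exp(-x)|.
∫[0,1] (exp(x) - exp(-x)) dx = -2 + exp(-1) + exp(1).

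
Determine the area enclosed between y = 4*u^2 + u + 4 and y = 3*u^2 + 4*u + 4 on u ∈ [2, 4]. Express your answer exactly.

3

The difference (4*u^2 + u + 4) - (3*u^2 + 4*u + 4) = u^2 - 3*u changes sign at u = 3 inside [2, 4], so split the integral there.
∫[2,3] (u^2 - 3*u) du = -7/6; the area of that piece is 7/6.
∫[3,4] (u^2 - 3*u) du = 11/6.
Total area = 7/6 + 11/6 = 3.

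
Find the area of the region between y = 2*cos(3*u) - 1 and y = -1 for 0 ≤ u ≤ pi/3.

4/3

The difference (2*cos(3*u) - 1) - (-1) = 2*cos(3*u) changes sign at u = pi/6 inside [0, pi/3], so split the integral there.
∫[0,pi/6] (2*cos(3*u)) du = 2/3.
∫[pi/6,pi/3] (2*cos(3*u)) du = -2/3; the area of that piece is 2/3.
Total area = 2/3 + 2/3 = 4/3.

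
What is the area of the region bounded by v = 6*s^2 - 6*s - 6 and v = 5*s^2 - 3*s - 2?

125/6

Set the curves equal: 6*s^2 - 6*s - 6 = 5*s^2 - 3*s - 2, so s^2 - 3*s - 4 = 0, which factors as (s - 4)*(s + 1) = 0. The curves meet at s = -1, 4.
On [-1, 4], v = 5*s^2 - 3*s - 2 is on top; that piece has area ∫[-1,4] (-(s^2 - 3*s - 4)) ds = 125/6.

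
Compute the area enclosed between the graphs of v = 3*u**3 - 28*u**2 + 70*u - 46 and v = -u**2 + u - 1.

Set the curves equal: 3*u**3 - 28*u**2 + 70*u - 46 = -u**2 + u - 1, so 3*u**3 - 27*u**2 + 69*u - 45 = 0, which factors as 3*(u - 5)*(u - 3)*(u - 1) = 0. The curves meet at u = 1, 3, 5.
On [1, 3], v = 3*u**3 - 28*u**2 + 70*u - 46 is on top; that piece has area ∫[1,3] (3*u**3 - 27*u**2 + 69*u - 45) du = 12.
On [3, 5], v = -u**2 + u - 1 is on top; that piece has area ∫[3,5] (-(3*u**3 - 27*u**2 + 69*u - 45)) du = 12.
Total enclosed area = 12 + 12 = 24.

24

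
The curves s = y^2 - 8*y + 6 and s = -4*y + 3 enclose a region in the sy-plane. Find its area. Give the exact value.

4/3

Both boundary curves give s as a function of y, so integrate with respect to y. Setting them equal: y^2 - 4*y + 3 = 0, i.e. (y - 3)*(y - 1) = 0, so they meet at y = 1, 3.
For y in [1, 3], s = y^2 - 8*y + 6 is on the left; area = ∫[1,3] (-(y^2 - 4*y + 3)) dy = 4/3.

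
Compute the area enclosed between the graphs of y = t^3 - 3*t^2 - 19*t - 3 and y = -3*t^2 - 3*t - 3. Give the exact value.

Set the curves equal: t^3 - 3*t^2 - 19*t - 3 = -3*t^2 - 3*t - 3, so t^3 - 16*t = 0, which factors as t*(t - 4)*(t + 4) = 0. The curves meet at t = -4, 0, 4.
On [-4, 0], y = t^3 - 3*t^2 - 19*t - 3 is on top; that piece has area ∫[-4,0] (t^3 - 16*t) dt = 64.
On [0, 4], y = -3*t^2 - 3*t - 3 is on top; that piece has area ∫[0,4] (-(t^3 - 16*t)) dt = 64.
Total enclosed area = 64 + 64 = 128.

128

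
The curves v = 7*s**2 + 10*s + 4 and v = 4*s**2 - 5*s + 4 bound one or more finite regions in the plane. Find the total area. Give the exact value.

Set the curves equal: 7*s**2 + 10*s + 4 = 4*s**2 - 5*s + 4, so 3*s**2 + 15*s = 0, which factors as 3*s*(s + 5) = 0. The curves meet at s = -5, 0.
On [-5, 0], v = 4*s**2 - 5*s + 4 is on top; that piece has area ∫[-5,0] (-(3*s**2 + 15*s)) ds = 125/2.

125/2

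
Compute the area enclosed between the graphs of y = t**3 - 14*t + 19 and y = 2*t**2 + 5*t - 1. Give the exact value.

2521/12

Set the curves equal: t**3 - 14*t + 19 = 2*t**2 + 5*t - 1, so t**3 - 2*t**2 - 19*t + 20 = 0, which factors as (t - 5)*(t - 1)*(t + 4) = 0. The curves meet at t = -4, 1, 5.
On [-4, 1], y = t**3 - 14*t + 19 is on top; that piece has area ∫[-4,1] (t**3 - 2*t**2 - 19*t + 20) dt = 1625/12.
On [1, 5], y = 2*t**2 + 5*t - 1 is on top; that piece has area ∫[1,5] (-(t**3 - 2*t**2 - 19*t + 20)) dt = 224/3.
Total enclosed area = 1625/12 + 224/3 = 2521/12.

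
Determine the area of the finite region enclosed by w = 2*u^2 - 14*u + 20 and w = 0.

Set the curves equal: 2*u^2 - 14*u + 20 = 0, so 2*u^2 - 14*u + 20 = 0, which factors as 2*(u - 5)*(u - 2) = 0. The curves meet at u = 2, 5.
On [2, 5], w = 0 is on top; that piece has area ∫[2,5] (-(2*u^2 - 14*u + 20)) du = 9.

9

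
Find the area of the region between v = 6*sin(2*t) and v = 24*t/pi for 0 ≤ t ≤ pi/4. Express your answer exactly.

On [0, pi/4], (6*sin(2*t)) - (24*t/pi) = -24*t/pi + 6*sin(2*t) is ≥ 0 throughout, so the area is a single integral of |-24*t/pi + 6*sin(2*t)|.
∫[0,pi/4] (-24*t/pi + 6*sin(2*t)) dt = 3 - 3*pi/4.

3 - 3*pi/4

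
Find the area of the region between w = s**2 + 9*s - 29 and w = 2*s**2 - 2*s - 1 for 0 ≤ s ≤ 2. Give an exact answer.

On [0, 2], (s**2 + 9*s - 29) - (2*s**2 - 2*s - 1) = -s**2 + 11*s - 28 is ≤ 0 throughout, so the area is a single integral of |-s**2 + 11*s - 28|.
∫[0,2] (-s**2 + 11*s - 28) ds = -110/3; the area of that piece is 110/3.

110/3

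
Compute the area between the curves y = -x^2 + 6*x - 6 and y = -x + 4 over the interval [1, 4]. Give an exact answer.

31/6

The difference (-x^2 + 6*x - 6) - (-x + 4) = -x^2 + 7*x - 10 changes sign at x = 2 inside [1, 4], so split the integral there.
∫[1,2] (-x^2 + 7*x - 10) dx = -11/6; the area of that piece is 11/6.
∫[2,4] (-x^2 + 7*x - 10) dx = 10/3.
Total area = 11/6 + 10/3 = 31/6.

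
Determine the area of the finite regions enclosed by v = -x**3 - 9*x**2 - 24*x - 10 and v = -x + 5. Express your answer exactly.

Set the curves equal: -x**3 - 9*x**2 - 24*x - 10 = -x + 5, so -x**3 - 9*x**2 - 23*x - 15 = 0, which factors as -(x + 1)*(x + 3)*(x + 5) = 0. The curves meet at x = -5, -3, -1.
On [-5, -3], v = -x + 5 is on top; that piece has area ∫[-5,-3] (-(-x**3 - 9*x**2 - 23*x - 15)) dx = 4.
On [-3, -1], v = -x**3 - 9*x**2 - 24*x - 10 is on top; that piece has area ∫[-3,-1] (-x**3 - 9*x**2 - 23*x - 15) dx = 4.
Total enclosed area = 4 + 4 = 8.

8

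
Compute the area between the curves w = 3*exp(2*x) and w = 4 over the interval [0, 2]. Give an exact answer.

The difference (3*exp(2*x)) - (4) = 3*exp(2*x) - 4 changes sign at x = -log(3)/2 + log(2) inside [0, 2], so split the integral there.
∫[0,-log(3)/2 + log(2)] (3*exp(2*x) - 4) dx = log(9/16) + 1/2; the area of that piece is -1/2 + log(16/9).
∫[-log(3)/2 + log(2),2] (3*exp(2*x) - 4) dx = -10 - 2*log(3) + 4*log(2) + 3*exp(4)/2.
Total area = (-1/2 + log(16/9)) + (-10 - 2*log(3) + 4*log(2) + 3*exp(4)/2) = -21/2 - 4*log(3) + 8*log(2) + 3*exp(4)/2.

-21/2 - 4*log(3) + 8*log(2) + 3*exp(4)/2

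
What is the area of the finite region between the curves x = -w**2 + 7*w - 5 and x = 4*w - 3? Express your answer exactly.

1/6

Both boundary curves give x as a function of w, so integrate with respect to w. Setting them equal: -w**2 + 3*w - 2 = 0, i.e. -(w - 2)*(w - 1) = 0, so they meet at w = 1, 2.
For w in [1, 2], x = -w**2 + 7*w - 5 is on the right; area = ∫[1,2] (-w**2 + 3*w - 2) dw = 1/6.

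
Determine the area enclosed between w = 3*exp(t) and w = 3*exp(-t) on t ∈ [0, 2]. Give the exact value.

-6 + 3*exp(-2) + 3*exp(2)

On [0, 2], (3*exp(t)) - (3*exp(-t)) = 3*exp(t) - 3*exp(-t) is ≥ 0 throughout, so the area is a single integral of |3*exp(t) - 3*exp(-t)|.
∫[0,2] (3*exp(t) - 3*exp(-t)) dt = -6 + 3*exp(-2) + 3*exp(2).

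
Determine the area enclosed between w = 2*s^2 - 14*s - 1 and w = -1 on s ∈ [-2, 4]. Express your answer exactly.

308/3

The difference (2*s^2 - 14*s - 1) - (-1) = 2*s^2 - 14*s changes sign at s = 0 inside [-2, 4], so split the integral there.
∫[-2,0] (2*s^2 - 14*s) ds = 100/3.
∫[0,4] (2*s^2 - 14*s) ds = -208/3; the area of that piece is 208/3.
Total area = 100/3 + 208/3 = 308/3.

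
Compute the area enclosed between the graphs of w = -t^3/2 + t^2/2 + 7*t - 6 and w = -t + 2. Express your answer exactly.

Set the curves equal: -t^3/2 + t^2/2 + 7*t - 6 = -t + 2, so -t^3/2 + t^2/2 + 8*t - 8 = 0, which factors as -(t - 4)*(t - 1)*(t + 4)/2 = 0. The curves meet at t = -4, 1, 4.
On [-4, 1], w = -t + 2 is on top; that piece has area ∫[-4,1] (-(-t^3/2 + t^2/2 + 8*t - 8)) dt = 1375/24.
On [1, 4], w = -t^3/2 + t^2/2 + 7*t - 6 is on top; that piece has area ∫[1,4] (-t^3/2 + t^2/2 + 8*t - 8) dt = 117/8.
Total enclosed area = 1375/24 + 117/8 = 863/12.

863/12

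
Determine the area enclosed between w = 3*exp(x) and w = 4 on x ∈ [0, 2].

The difference (3*exp(x)) - (4) = 3*exp(x) - 4 changes sign at x = log(4/3) inside [0, 2], so split the integral there.
∫[0,log(4/3)] (3*exp(x) - 4) dx = log(81/256) + 1; the area of that piece is -1 + log(256/81).
∫[log(4/3),2] (3*exp(x) - 4) dx = -12 - 4*log(3) + 8*log(2) + 3*exp(2).
Total area = (-1 + log(256/81)) + (-12 - 4*log(3) + 8*log(2) + 3*exp(2)) = -13 - 8*log(3) + 16*log(2) + 3*exp(2).

-13 - 8*log(3) + 16*log(2) + 3*exp(2)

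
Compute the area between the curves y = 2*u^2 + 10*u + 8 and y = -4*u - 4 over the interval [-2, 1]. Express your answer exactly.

89/3

The difference (2*u^2 + 10*u + 8) - (-4*u - 4) = 2*u^2 + 14*u + 12 changes sign at u = -1 inside [-2, 1], so split the integral there.
∫[-2,-1] (2*u^2 + 14*u + 12) du = -13/3; the area of that piece is 13/3.
∫[-1,1] (2*u^2 + 14*u + 12) du = 76/3.
Total area = 13/3 + 76/3 = 89/3.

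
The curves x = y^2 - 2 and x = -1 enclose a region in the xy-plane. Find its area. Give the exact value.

Both boundary curves give x as a function of y, so integrate with respect to y. Setting them equal: y^2 - 1 = 0, i.e. (y - 1)*(y + 1) = 0, so they meet at y = -1, 1.
For y in [-1, 1], x = y^2 - 2 is on the left; area = ∫[-1,1] (-(y^2 - 1)) dy = 4/3.

4/3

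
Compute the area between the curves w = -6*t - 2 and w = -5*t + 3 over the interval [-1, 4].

On [-1, 4], (-6*t - 2) - (-5*t + 3) = -t - 5 is ≤ 0 throughout, so the area is a single integral of |-t - 5|.
∫[-1,4] (-t - 5) dt = -65/2; the area of that piece is 65/2.

65/2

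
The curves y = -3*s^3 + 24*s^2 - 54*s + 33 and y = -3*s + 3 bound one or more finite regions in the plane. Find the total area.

Set the curves equal: -3*s^3 + 24*s^2 - 54*s + 33 = -3*s + 3, so -3*s^3 + 24*s^2 - 51*s + 30 = 0, which factors as -3*(s - 5)*(s - 2)*(s - 1) = 0. The curves meet at s = 1, 2, 5.
On [1, 2], y = -3*s + 3 is on top; that piece has area ∫[1,2] (-(-3*s^3 + 24*s^2 - 51*s + 30)) ds = 7/4.
On [2, 5], y = -3*s^3 + 24*s^2 - 54*s + 33 is on top; that piece has area ∫[2,5] (-3*s^3 + 24*s^2 - 51*s + 30) ds = 135/4.
Total enclosed area = 7/4 + 135/4 = 71/2.

71/2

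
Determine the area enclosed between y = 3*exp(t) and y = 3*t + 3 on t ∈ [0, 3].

-51/2 + 3*exp(3)

On [0, 3], (3*exp(t)) - (3*t + 3) = -3*t + 3*exp(t) - 3 is ≥ 0 throughout, so the area is a single integral of |-3*t + 3*exp(t) - 3|.
∫[0,3] (-3*t + 3*exp(t) - 3) dt = -51/2 + 3*exp(3).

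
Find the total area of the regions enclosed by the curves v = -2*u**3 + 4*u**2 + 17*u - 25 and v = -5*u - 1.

937/6

Set the curves equal: -2*u**3 + 4*u**2 + 17*u - 25 = -5*u - 1, so -2*u**3 + 4*u**2 + 22*u - 24 = 0, which factors as -2*(u - 4)*(u - 1)*(u + 3) = 0. The curves meet at u = -3, 1, 4.
On [-3, 1], v = -5*u - 1 is on top; that piece has area ∫[-3,1] (-(-2*u**3 + 4*u**2 + 22*u - 24)) du = 320/3.
On [1, 4], v = -2*u**3 + 4*u**2 + 17*u - 25 is on top; that piece has area ∫[1,4] (-2*u**3 + 4*u**2 + 22*u - 24) du = 99/2.
Total enclosed area = 320/3 + 99/2 = 937/6.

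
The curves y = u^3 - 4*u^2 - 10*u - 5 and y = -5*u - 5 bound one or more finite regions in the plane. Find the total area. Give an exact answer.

443/6

Set the curves equal: u^3 - 4*u^2 - 10*u - 5 = -5*u - 5, so u^3 - 4*u^2 - 5*u = 0, which factors as u*(u - 5)*(u + 1) = 0. The curves meet at u = -1, 0, 5.
On [-1, 0], y = u^3 - 4*u^2 - 10*u - 5 is on top; that piece has area ∫[-1,0] (u^3 - 4*u^2 - 5*u) du = 11/12.
On [0, 5], y = -5*u - 5 is on top; that piece has area ∫[0,5] (-(u^3 - 4*u^2 - 5*u)) du = 875/12.
Total enclosed area = 11/12 + 875/12 = 443/6.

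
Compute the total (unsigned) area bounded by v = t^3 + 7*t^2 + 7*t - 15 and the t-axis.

The curve meets the t-axis where t^3 + 7*t^2 + 7*t - 15 = 0, i.e. (t - 1)*(t + 3)*(t + 5) = 0, at t = -5, -3, 1.
On [-5, -3] the curve lies above the axis; ∫[-5,-3] (t^3 + 7*t^2 + 7*t - 15) dt = 20/3, giving area 20/3.
On [-3, 1] the curve lies below the axis; ∫[-3,1] (t^3 + 7*t^2 + 7*t - 15) dt = -128/3, giving area 128/3.
Total area = 20/3 + 128/3 = 148/3.

148/3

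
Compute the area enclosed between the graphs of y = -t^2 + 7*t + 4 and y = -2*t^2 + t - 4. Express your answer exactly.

Set the curves equal: -t^2 + 7*t + 4 = -2*t^2 + t - 4, so t^2 + 6*t + 8 = 0, which factors as (t + 2)*(t + 4) = 0. The curves meet at t = -4, -2.
On [-4, -2], y = -2*t^2 + t - 4 is on top; that piece has area ∫[-4,-2] (-(t^2 + 6*t + 8)) dt = 4/3.

4/3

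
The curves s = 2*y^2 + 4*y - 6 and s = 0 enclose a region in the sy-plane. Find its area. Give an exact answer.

Both boundary curves give s as a function of y, so integrate with respect to y. Setting them equal: 2*y^2 + 4*y - 6 = 0, i.e. 2*(y - 1)*(y + 3) = 0, so they meet at y = -3, 1.
For y in [-3, 1], s = 2*y^2 + 4*y - 6 is on the left; area = ∫[-3,1] (-(2*y^2 + 4*y - 6)) dy = 64/3.

64/3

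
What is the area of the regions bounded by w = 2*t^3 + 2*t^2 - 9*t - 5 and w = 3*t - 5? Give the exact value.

Set the curves equal: 2*t^3 + 2*t^2 - 9*t - 5 = 3*t - 5, so 2*t^3 + 2*t^2 - 12*t = 0, which factors as 2*t*(t - 2)*(t + 3) = 0. The curves meet at t = -3, 0, 2.
On [-3, 0], w = 2*t^3 + 2*t^2 - 9*t - 5 is on top; that piece has area ∫[-3,0] (2*t^3 + 2*t^2 - 12*t) dt = 63/2.
On [0, 2], w = 3*t - 5 is on top; that piece has area ∫[0,2] (-(2*t^3 + 2*t^2 - 12*t)) dt = 32/3.
Total enclosed area = 63/2 + 32/3 = 253/6.

253/6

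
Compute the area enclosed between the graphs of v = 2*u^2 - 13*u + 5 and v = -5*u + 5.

64/3

Set the curves equal: 2*u^2 - 13*u + 5 = -5*u + 5, so 2*u^2 - 8*u = 0, which factors as 2*u*(u - 4) = 0. The curves meet at u = 0, 4.
On [0, 4], v = -5*u + 5 is on top; that piece has area ∫[0,4] (-(2*u^2 - 8*u)) du = 64/3.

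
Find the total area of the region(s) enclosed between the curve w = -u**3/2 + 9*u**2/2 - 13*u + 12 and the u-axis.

1/4

The curve meets the u-axis where -u**3/2 + 9*u**2/2 - 13*u + 12 = 0, i.e. -(u - 4)*(u - 3)*(u - 2)/2 = 0, at u = 2, 3, 4.
On [2, 3] the curve lies below the axis; ∫[2,3] (-u**3/2 + 9*u**2/2 - 13*u + 12) du = -1/8, giving area 1/8.
On [3, 4] the curve lies above the axis; ∫[3,4] (-u**3/2 + 9*u**2/2 - 13*u + 12) du = 1/8, giving area 1/8.
Total area = 1/8 + 1/8 = 1/4.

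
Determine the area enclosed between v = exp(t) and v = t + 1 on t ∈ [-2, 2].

-4 - exp(-2) + exp(2)

On [-2, 2], (exp(t)) - (t + 1) = -t + exp(t) - 1 is ≥ 0 throughout, so the area is a single integral of |-t + exp(t) - 1|.
∫[-2,2] (-t + exp(t) - 1) dt = -4 - exp(-2) + exp(2).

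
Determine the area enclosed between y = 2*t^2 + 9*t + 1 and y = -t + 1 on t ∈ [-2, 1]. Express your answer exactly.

The difference (2*t^2 + 9*t + 1) - (-t + 1) = 2*t^2 + 10*t changes sign at t = 0 inside [-2, 1], so split the integral there.
∫[-2,0] (2*t^2 + 10*t) dt = -44/3; the area of that piece is 44/3.
∫[0,1] (2*t^2 + 10*t) dt = 17/3.
Total area = 44/3 + 17/3 = 61/3.

61/3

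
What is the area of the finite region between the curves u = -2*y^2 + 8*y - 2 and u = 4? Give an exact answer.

8/3

Both boundary curves give u as a function of y, so integrate with respect to y. Setting them equal: -2*y^2 + 8*y - 6 = 0, i.e. -2*(y - 3)*(y - 1) = 0, so they meet at y = 1, 3.
For y in [1, 3], u = -2*y^2 + 8*y - 2 is on the right; area = ∫[1,3] (-2*y^2 + 8*y - 6) dy = 8/3.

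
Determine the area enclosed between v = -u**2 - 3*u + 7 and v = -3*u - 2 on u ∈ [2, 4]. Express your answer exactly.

6

The difference (-u**2 - 3*u + 7) - (-3*u - 2) = -u**2 + 9 changes sign at u = 3 inside [2, 4], so split the integral there.
∫[2,3] (-u**2 + 9) du = 8/3.
∫[3,4] (-u**2 + 9) du = -10/3; the area of that piece is 10/3.
Total area = 8/3 + 10/3 = 6.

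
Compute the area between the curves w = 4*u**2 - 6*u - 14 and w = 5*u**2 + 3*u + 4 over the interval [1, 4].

On [1, 4], (4*u**2 - 6*u - 14) - (5*u**2 + 3*u + 4) = -u**2 - 9*u - 18 is ≤ 0 throughout, so the area is a single integral of |-u**2 - 9*u - 18|.
∫[1,4] (-u**2 - 9*u - 18) du = -285/2; the area of that piece is 285/2.

285/2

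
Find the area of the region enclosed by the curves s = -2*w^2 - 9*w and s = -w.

Both boundary curves give s as a function of w, so integrate with respect to w. Setting them equal: -2*w^2 - 8*w = 0, i.e. -2*w*(w + 4) = 0, so they meet at w = -4, 0.
For w in [-4, 0], s = -2*w^2 - 9*w is on the right; area = ∫[-4,0] (-2*w^2 - 8*w) dw = 64/3.

64/3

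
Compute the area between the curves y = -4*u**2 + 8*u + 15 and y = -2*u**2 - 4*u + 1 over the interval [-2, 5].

458/3

The difference (-4*u**2 + 8*u + 15) - (-2*u**2 - 4*u + 1) = -2*u**2 + 12*u + 14 changes sign at u = -1 inside [-2, 5], so split the integral there.
∫[-2,-1] (-2*u**2 + 12*u + 14) du = -26/3; the area of that piece is 26/3.
∫[-1,5] (-2*u**2 + 12*u + 14) du = 144.
Total area = 26/3 + 144 = 458/3.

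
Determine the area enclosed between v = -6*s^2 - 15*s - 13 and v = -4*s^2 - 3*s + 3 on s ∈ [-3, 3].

404/3

The difference (-6*s^2 - 15*s - 13) - (-4*s^2 - 3*s + 3) = -2*s^2 - 12*s - 16 changes sign at s = -2 inside [-3, 3], so split the integral there.
∫[-3,-2] (-2*s^2 - 12*s - 16) ds = 4/3.
∫[-2,3] (-2*s^2 - 12*s - 16) ds = -400/3; the area of that piece is 400/3.
Total area = 4/3 + 400/3 = 404/3.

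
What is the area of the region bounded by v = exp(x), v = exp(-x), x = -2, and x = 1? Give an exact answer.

The difference (exp(x)) - (exp(-x)) = exp(x) - exp(-x) changes sign at x = 0 inside [-2, 1], so split the integral there.
∫[-2,0] (exp(x) - exp(-x)) dx = -exp(2) - exp(-2) + 2; the area of that piece is -2 + exp(-2) + exp(2).
∫[0,1] (exp(x) - exp(-x)) dx = -2 + exp(-1) + exp(1).
Total area = (-2 + exp(-2) + exp(2)) + (-2 + exp(-1) + exp(1)) = -4 + exp(-2) + exp(-1) + exp(1) + exp(2).

-4 + exp(-2) + exp(-1) + exp(1) + exp(2)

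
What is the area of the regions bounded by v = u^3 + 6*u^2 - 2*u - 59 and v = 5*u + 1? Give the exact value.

517/2

Set the curves equal: u^3 + 6*u^2 - 2*u - 59 = 5*u + 1, so u^3 + 6*u^2 - 7*u - 60 = 0, which factors as (u - 3)*(u + 4)*(u + 5) = 0. The curves meet at u = -5, -4, 3.
On [-5, -4], v = u^3 + 6*u^2 - 2*u - 59 is on top; that piece has area ∫[-5,-4] (u^3 + 6*u^2 - 7*u - 60) du = 5/4.
On [-4, 3], v = 5*u + 1 is on top; that piece has area ∫[-4,3] (-(u^3 + 6*u^2 - 7*u - 60)) du = 1029/4.
Total enclosed area = 5/4 + 1029/4 = 517/2.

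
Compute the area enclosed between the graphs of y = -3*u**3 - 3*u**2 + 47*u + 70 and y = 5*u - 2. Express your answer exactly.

Set the curves equal: -3*u**3 - 3*u**2 + 47*u + 70 = 5*u - 2, so -3*u**3 - 3*u**2 + 42*u + 72 = 0, which factors as -3*(u - 4)*(u + 2)*(u + 3) = 0. The curves meet at u = -3, -2, 4.
On [-3, -2], y = 5*u - 2 is on top; that piece has area ∫[-3,-2] (-(-3*u**3 - 3*u**2 + 42*u + 72)) du = 13/4.
On [-2, 4], y = -3*u**3 - 3*u**2 + 47*u + 70 is on top; that piece has area ∫[-2,4] (-3*u**3 - 3*u**2 + 42*u + 72) du = 432.
Total enclosed area = 13/4 + 432 = 1741/4.

1741/4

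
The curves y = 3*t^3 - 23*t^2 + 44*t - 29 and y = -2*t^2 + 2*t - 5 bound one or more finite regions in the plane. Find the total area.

Set the curves equal: 3*t^3 - 23*t^2 + 44*t - 29 = -2*t^2 + 2*t - 5, so 3*t^3 - 21*t^2 + 42*t - 24 = 0, which factors as 3*(t - 4)*(t - 2)*(t - 1) = 0. The curves meet at t = 1, 2, 4.
On [1, 2], y = 3*t^3 - 23*t^2 + 44*t - 29 is on top; that piece has area ∫[1,2] (3*t^3 - 21*t^2 + 42*t - 24) dt = 5/4.
On [2, 4], y = -2*t^2 + 2*t - 5 is on top; that piece has area ∫[2,4] (-(3*t^3 - 21*t^2 + 42*t - 24)) dt = 8.
Total enclosed area = 5/4 + 8 = 37/4.

37/4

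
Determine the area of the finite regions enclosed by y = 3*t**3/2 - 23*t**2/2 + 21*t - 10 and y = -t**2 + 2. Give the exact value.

Set the curves equal: 3*t**3/2 - 23*t**2/2 + 21*t - 10 = -t**2 + 2, so 3*t**3/2 - 21*t**2/2 + 21*t - 12 = 0, which factors as 3*(t - 4)*(t - 2)*(t - 1)/2 = 0. The curves meet at t = 1, 2, 4.
On [1, 2], y = 3*t**3/2 - 23*t**2/2 + 21*t - 10 is on top; that piece has area ∫[1,2] (3*t**3/2 - 21*t**2/2 + 21*t - 12) dt = 5/8.
On [2, 4], y = -t**2 + 2 is on top; that piece has area ∫[2,4] (-(3*t**3/2 - 21*t**2/2 + 21*t - 12)) dt = 4.
Total enclosed area = 5/8 + 4 = 37/8.

37/8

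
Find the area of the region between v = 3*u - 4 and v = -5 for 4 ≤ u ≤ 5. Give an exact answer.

On [4, 5], (3*u - 4) - (-5) = 3*u + 1 is ≥ 0 throughout, so the area is a single integral of |3*u + 1|.
∫[4,5] (3*u + 1) du = 29/2.

29/2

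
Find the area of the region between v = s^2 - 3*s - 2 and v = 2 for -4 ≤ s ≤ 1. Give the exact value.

233/6

The difference (s^2 - 3*s - 2) - (2) = s^2 - 3*s - 4 changes sign at s = -1 inside [-4, 1], so split the integral there.
∫[-4,-1] (s^2 - 3*s - 4) ds = 63/2.
∫[-1,1] (s^2 - 3*s - 4) ds = -22/3; the area of that piece is 22/3.
Total area = 63/2 + 22/3 = 233/6.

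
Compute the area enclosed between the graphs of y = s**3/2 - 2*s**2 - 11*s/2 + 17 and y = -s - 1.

Set the curves equal: s**3/2 - 2*s**2 - 11*s/2 + 17 = -s - 1, so s**3/2 - 2*s**2 - 9*s/2 + 18 = 0, which factors as (s - 4)*(s - 3)*(s + 3)/2 = 0. The curves meet at s = -3, 3, 4.
On [-3, 3], y = s**3/2 - 2*s**2 - 11*s/2 + 17 is on top; that piece has area ∫[-3,3] (s**3/2 - 2*s**2 - 9*s/2 + 18) ds = 72.
On [3, 4], y = -s - 1 is on top; that piece has area ∫[3,4] (-(s**3/2 - 2*s**2 - 9*s/2 + 18)) ds = 13/24.
Total enclosed area = 72 + 13/24 = 1741/24.

1741/24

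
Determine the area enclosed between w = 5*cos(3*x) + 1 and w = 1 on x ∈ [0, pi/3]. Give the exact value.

10/3

The difference (5*cos(3*x) + 1) - (1) = 5*cos(3*x) changes sign at x = pi/6 inside [0, pi/3], so split the integral there.
∫[0,pi/6] (5*cos(3*x)) dx = 5/3.
∫[pi/6,pi/3] (5*cos(3*x)) dx = -5/3; the area of that piece is 5/3.
Total area = 5/3 + 5/3 = 10/3.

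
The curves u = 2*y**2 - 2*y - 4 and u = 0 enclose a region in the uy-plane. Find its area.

Both boundary curves give u as a function of y, so integrate with respect to y. Setting them equal: 2*y**2 - 2*y - 4 = 0, i.e. 2*(y - 2)*(y + 1) = 0, so they meet at y = -1, 2.
For y in [-1, 2], u = 2*y**2 - 2*y - 4 is on the left; area = ∫[-1,2] (-(2*y**2 - 2*y - 4)) dy = 9.

9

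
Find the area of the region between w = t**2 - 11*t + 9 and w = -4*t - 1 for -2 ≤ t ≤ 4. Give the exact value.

146/3

The difference (t**2 - 11*t + 9) - (-4*t - 1) = t**2 - 7*t + 10 changes sign at t = 2 inside [-2, 4], so split the integral there.
∫[-2,2] (t**2 - 7*t + 10) dt = 136/3.
∫[2,4] (t**2 - 7*t + 10) dt = -10/3; the area of that piece is 10/3.
Total area = 136/3 + 10/3 = 146/3.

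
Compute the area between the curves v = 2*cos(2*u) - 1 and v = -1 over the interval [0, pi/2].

The difference (2*cos(2*u) - 1) - (-1) = 2*cos(2*u) changes sign at u = pi/4 inside [0, pi/2], so split the integral there.
∫[0,pi/4] (2*cos(2*u)) du = 1.
∫[pi/4,pi/2] (2*cos(2*u)) du = -1; the area of that piece is 1.
Total area = 1 + 1 = 2.

2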